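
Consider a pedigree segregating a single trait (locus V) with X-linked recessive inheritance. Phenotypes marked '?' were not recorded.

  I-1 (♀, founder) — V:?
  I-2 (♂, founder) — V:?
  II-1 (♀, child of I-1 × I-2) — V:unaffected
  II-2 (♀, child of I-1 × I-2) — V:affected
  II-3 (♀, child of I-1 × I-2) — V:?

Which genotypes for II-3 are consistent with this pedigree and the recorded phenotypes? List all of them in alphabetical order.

II-3 ∈ {X^VX^v, X^vX^v}

V/I-1 ? ·: X^VX^v
V/I-2 ? ·: X^vY
V/II-1 un I-1×I-2: X^VX^v
V/II-2 aff I-1×I-2: X^vX^v
V/II-3 ? I-1×I-2: X^VX^v|X^vX^v
⇒ V over [I-1,I-2,II-1,II-2,II-3]: 2 consistent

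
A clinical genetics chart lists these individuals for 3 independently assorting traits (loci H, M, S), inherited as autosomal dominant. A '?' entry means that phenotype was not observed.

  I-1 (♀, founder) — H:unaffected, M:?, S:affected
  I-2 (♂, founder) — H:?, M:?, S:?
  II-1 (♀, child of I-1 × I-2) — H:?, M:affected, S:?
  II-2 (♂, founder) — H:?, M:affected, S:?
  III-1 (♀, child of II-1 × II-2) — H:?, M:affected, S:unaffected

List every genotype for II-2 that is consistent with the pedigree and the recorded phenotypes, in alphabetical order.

H/I-1 un ·: hh
H/I-2 ? ·: hh|Hh|HH
H/II-1 ? I-1×I-2: hh|Hh
H/II-2 ? ·: hh|Hh|HH
H/III-1 ? II-1×II-2: hh|Hh|HH
⇒ H over [I-1,I-2,II-1,II-2,III-1]: 22 consistent
M/I-1 ? ·: mm|Mm|MM
M/I-2 ? ·: mm|Mm|MM
M/II-1 aff I-1×I-2: Mm|MM
M/II-2 aff ·: Mm|MM
M/III-1 aff II-1×II-2: Mm|MM
⇒ M over [I-1,I-2,II-1,II-2,III-1]: 40 consistent
S/I-1 aff ·: Ss|SS
S/I-2 ? ·: ss|Ss|SS
S/II-1 ? I-1×I-2: ss|Ss
S/II-2 ? ·: ss|Ss
S/III-1 un II-1×II-2: ss
⇒ S over [I-1,I-2,II-1,II-2,III-1]: 14 consistent

II-2 ∈ {HH MM Ss, HH MM ss, HH Mm Ss, HH Mm ss, Hh MM Ss, Hh MM ss, Hh Mm Ss, Hh Mm ss, hh MM Ss, hh MM ss, hh Mm Ss, hh Mm ss}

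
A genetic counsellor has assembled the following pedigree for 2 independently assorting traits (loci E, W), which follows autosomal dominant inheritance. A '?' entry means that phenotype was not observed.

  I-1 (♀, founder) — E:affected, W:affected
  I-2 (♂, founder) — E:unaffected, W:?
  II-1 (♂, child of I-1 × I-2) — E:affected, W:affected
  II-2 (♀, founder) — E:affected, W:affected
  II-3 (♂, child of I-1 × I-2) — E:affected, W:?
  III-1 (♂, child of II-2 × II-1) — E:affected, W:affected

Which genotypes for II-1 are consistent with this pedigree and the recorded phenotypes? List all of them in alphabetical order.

E/I-1 aff ·: Ee|EE
E/I-2 un ·: ee
E/II-1 aff I-1×I-2: Ee
E/II-2 aff ·: Ee|EE
E/II-3 aff I-1×I-2: Ee
E/III-1 aff II-2×II-1: Ee|EE
⇒ E over [I-1,I-2,II-1,II-2,II-3,III-1]: 8 consistent
W/I-1 aff ·: Ww|WW
W/I-2 ? ·: ww|Ww|WW
W/II-1 aff I-1×I-2: Ww|WW
W/II-2 aff ·: Ww|WW
W/II-3 ? I-1×I-2: ww|Ww|WW
W/III-1 aff II-2×II-1: Ww|WW
⇒ W over [I-1,I-2,II-1,II-2,II-3,III-1]: 64 consistent

II-1 ∈ {Ee WW, Ee Ww}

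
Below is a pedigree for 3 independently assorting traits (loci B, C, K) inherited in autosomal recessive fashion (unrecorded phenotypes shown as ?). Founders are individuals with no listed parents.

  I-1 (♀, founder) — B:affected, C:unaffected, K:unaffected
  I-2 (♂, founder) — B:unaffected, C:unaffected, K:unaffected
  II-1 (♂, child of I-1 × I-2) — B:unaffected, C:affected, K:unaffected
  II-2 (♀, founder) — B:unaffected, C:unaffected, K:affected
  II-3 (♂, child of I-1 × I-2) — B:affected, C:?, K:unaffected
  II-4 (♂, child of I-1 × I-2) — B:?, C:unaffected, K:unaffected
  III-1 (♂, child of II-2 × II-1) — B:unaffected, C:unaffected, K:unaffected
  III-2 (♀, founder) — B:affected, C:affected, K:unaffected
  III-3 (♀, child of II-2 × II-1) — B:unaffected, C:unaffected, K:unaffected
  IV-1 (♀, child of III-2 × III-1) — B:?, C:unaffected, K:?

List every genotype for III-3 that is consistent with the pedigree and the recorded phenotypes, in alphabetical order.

B/I-1 aff ·: bb
B/I-2 un ·: Bb
B/II-1 un I-1×I-2: Bb
B/II-2 un ·: BB|Bb
B/II-3 aff I-1×I-2: bb
B/II-4 ? I-1×I-2: Bb|bb
B/III-1 un II-2×II-1: BB|Bb
B/III-2 aff ·: bb
B/III-3 un II-2×II-1: BB|Bb
B/IV-1 ? III-2×III-1: Bb|bb
⇒ B over [I-1,I-2,II-1,II-2,II-3,II-4,III-1,III-2,III-3,IV-1]: 24 consistent
C/I-1 un ·: Cc
C/I-2 un ·: Cc
C/II-1 aff I-1×I-2: cc
C/II-2 un ·: CC|Cc
C/II-3 ? I-1×I-2: CC|Cc|cc
C/II-4 un I-1×I-2: CC|Cc
C/III-1 un II-2×II-1: Cc
C/III-2 aff ·: cc
C/III-3 un II-2×II-1: Cc
C/IV-1 un III-2×III-1: Cc
⇒ C over [I-1,I-2,II-1,II-2,II-3,II-4,III-1,III-2,III-3,IV-1]: 12 consistent
K/I-1 un ·: KK|Kk
K/I-2 un ·: KK|Kk
K/II-1 un I-1×I-2: KK|Kk
K/II-2 aff ·: kk
K/II-3 un I-1×I-2: KK|Kk
K/II-4 un I-1×I-2: KK|Kk
K/III-1 un II-2×II-1: Kk
K/III-2 un ·: KK|Kk
K/III-3 un II-2×II-1: Kk
K/IV-1 ? III-2×III-1: KK|Kk|kk
⇒ K over [I-1,I-2,II-1,II-2,II-3,II-4,III-1,III-2,III-3,IV-1]: 125 consistent

III-3 ∈ {BB Cc Kk, Bb Cc Kk}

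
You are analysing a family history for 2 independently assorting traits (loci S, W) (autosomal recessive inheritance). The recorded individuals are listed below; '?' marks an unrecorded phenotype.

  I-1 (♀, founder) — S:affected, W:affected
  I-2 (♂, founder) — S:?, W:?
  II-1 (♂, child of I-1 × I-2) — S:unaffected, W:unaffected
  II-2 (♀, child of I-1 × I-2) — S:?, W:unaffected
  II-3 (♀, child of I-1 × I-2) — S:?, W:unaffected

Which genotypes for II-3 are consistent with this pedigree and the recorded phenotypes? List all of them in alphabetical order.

S/I-1 aff ·: ss
S/I-2 ? ·: SS|Ss
S/II-1 un I-1×I-2: Ss
S/II-2 ? I-1×I-2: Ss|ss
S/II-3 ? I-1×I-2: Ss|ss
⇒ S over [I-1,I-2,II-1,II-2,II-3]: 5 consistent
W/I-1 aff ·: ww
W/I-2 ? ·: WW|Ww
W/II-1 un I-1×I-2: Ww
W/II-2 un I-1×I-2: Ww
W/II-3 un I-1×I-2: Ww
⇒ W over [I-1,I-2,II-1,II-2,II-3]: 2 consistent

II-3 ∈ {Ss Ww, ss Ww}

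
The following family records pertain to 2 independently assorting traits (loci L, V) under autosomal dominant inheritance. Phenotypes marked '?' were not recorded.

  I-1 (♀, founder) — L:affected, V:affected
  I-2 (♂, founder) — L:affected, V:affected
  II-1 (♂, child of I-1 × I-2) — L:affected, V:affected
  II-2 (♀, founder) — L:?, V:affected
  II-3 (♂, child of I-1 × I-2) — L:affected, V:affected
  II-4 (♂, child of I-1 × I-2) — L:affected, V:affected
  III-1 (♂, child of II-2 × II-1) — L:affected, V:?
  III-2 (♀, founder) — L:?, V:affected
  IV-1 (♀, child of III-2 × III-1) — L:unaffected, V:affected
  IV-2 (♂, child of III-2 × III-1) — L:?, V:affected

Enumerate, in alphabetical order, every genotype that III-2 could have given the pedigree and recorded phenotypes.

L/I-1 aff ·: Ll|LL
L/I-2 aff ·: Ll|LL
L/II-1 aff I-1×I-2: Ll|LL
L/II-2 ? ·: ll|Ll|LL
L/II-3 aff I-1×I-2: Ll|LL
L/II-4 aff I-1×I-2: Ll|LL
L/III-1 aff II-2×II-1: Ll
L/III-2 ? ·: ll|Ll
L/IV-1 un III-2×III-1: ll
L/IV-2 ? III-2×III-1: ll|Ll|LL
⇒ L over [I-1,I-2,II-1,II-2,II-3,II-4,III-1,III-2,IV-1,IV-2]: 310 consistent
V/I-1 aff ·: Vv|VV
V/I-2 aff ·: Vv|VV
V/II-1 aff I-1×I-2: Vv|VV
V/II-2 aff ·: Vv|VV
V/II-3 aff I-1×I-2: Vv|VV
V/II-4 aff I-1×I-2: Vv|VV
V/III-1 ? II-2×II-1: vv|Vv|VV
V/III-2 aff ·: Vv|VV
V/IV-1 aff III-2×III-1: Vv|VV
V/IV-2 aff III-2×III-1: Vv|VV
⇒ V over [I-1,I-2,II-1,II-2,II-3,II-4,III-1,III-2,IV-1,IV-2]: 570 consistent

III-2 ∈ {Ll VV, Ll Vv, ll VV, ll Vv}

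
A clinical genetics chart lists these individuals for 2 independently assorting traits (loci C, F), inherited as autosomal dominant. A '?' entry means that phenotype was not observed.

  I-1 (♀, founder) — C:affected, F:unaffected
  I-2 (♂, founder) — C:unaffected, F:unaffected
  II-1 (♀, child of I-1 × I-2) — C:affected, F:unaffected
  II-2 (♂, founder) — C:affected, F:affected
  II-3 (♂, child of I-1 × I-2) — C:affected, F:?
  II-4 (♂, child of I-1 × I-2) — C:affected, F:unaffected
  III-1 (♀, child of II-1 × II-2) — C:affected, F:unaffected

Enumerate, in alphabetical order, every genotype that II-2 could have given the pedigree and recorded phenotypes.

II-2 ∈ {CC Ff, Cc Ff}

C/I-1 aff ·: Cc|CC
C/I-2 un ·: cc
C/II-1 aff I-1×I-2: Cc
C/II-2 aff ·: Cc|CC
C/II-3 aff I-1×I-2: Cc
C/II-4 aff I-1×I-2: Cc
C/III-1 aff II-1×II-2: Cc|CC
⇒ C over [I-1,I-2,II-1,II-2,II-3,II-4,III-1]: 8 consistent
F/I-1 un ·: ff
F/I-2 un ·: ff
F/II-1 un I-1×I-2: ff
F/II-2 aff ·: Ff
F/II-3 ? I-1×I-2: ff
F/II-4 un I-1×I-2: ff
F/III-1 un II-1×II-2: ff
⇒ F over [I-1,I-2,II-1,II-2,II-3,II-4,III-1]: 1 consistent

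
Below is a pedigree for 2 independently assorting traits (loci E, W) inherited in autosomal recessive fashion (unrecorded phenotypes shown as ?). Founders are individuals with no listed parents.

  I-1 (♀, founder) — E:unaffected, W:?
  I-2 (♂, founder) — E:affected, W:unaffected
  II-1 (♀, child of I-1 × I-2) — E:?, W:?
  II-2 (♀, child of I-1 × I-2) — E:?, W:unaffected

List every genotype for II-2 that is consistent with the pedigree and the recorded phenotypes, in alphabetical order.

II-2 ∈ {Ee WW, Ee Ww, ee WW, ee Ww}

E/I-1 un ·: EE|Ee
E/I-2 aff ·: ee
E/II-1 ? I-1×I-2: Ee|ee
E/II-2 ? I-1×I-2: Ee|ee
⇒ E over [I-1,I-2,II-1,II-2]: 5 consistent
W/I-1 ? ·: WW|Ww|ww
W/I-2 un ·: WW|Ww
W/II-1 ? I-1×I-2: WW|Ww|ww
W/II-2 un I-1×I-2: WW|Ww
⇒ W over [I-1,I-2,II-1,II-2]: 18 consistent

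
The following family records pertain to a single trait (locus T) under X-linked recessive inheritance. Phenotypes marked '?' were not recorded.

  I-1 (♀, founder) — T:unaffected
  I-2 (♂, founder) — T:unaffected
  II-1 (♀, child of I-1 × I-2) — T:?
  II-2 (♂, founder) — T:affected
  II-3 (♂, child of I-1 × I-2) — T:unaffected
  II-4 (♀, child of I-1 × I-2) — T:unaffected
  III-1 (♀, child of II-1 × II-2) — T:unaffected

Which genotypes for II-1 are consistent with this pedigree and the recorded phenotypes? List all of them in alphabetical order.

T/I-1 un ·: X^TX^T|X^TX^t
T/I-2 un ·: X^TY
T/II-1 ? I-1×I-2: X^TX^T|X^TX^t
T/II-2 aff ·: X^tY
T/II-3 un I-1×I-2: X^TY
T/II-4 un I-1×I-2: X^TX^T|X^TX^t
T/III-1 un II-1×II-2: X^TX^t
⇒ T over [I-1,I-2,II-1,II-2,II-3,II-4,III-1]: 5 consistent

II-1 ∈ {X^TX^T, X^TX^t}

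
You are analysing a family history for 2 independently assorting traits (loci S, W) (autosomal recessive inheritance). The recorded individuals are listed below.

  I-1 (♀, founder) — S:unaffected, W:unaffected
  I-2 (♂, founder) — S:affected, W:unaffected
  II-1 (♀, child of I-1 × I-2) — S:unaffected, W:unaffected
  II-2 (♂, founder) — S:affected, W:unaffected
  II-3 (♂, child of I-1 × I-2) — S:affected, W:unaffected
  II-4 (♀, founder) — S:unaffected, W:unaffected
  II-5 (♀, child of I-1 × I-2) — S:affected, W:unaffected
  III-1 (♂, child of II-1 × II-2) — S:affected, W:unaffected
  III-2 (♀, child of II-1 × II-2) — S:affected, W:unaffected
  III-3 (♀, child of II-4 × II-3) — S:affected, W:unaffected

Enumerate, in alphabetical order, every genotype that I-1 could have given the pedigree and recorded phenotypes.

S/I-1 un ·: Ss
S/I-2 aff ·: ss
S/II-1 un I-1×I-2: Ss
S/II-2 aff ·: ss
S/II-3 aff I-1×I-2: ss
S/II-4 un ·: Ss
S/II-5 aff I-1×I-2: ss
S/III-1 aff II-1×II-2: ss
S/III-2 aff II-1×II-2: ss
S/III-3 aff II-4×II-3: ss
⇒ S over [I-1,I-2,II-1,II-2,II-3,II-4,II-5,III-1,III-2,III-3]: 1 consistent
W/I-1 un ·: WW|Ww
W/I-2 un ·: WW|Ww
W/II-1 un I-1×I-2: WW|Ww
W/II-2 un ·: WW|Ww
W/II-3 un I-1×I-2: WW|Ww
W/II-4 un ·: WW|Ww
W/II-5 un I-1×I-2: WW|Ww
W/III-1 un II-1×II-2: WW|Ww
W/III-2 un II-1×II-2: WW|Ww
W/III-3 un II-4×II-3: WW|Ww
⇒ W over [I-1,I-2,II-1,II-2,II-3,II-4,II-5,III-1,III-2,III-3]: 561 consistent

I-1 ∈ {Ss WW, Ss Ww}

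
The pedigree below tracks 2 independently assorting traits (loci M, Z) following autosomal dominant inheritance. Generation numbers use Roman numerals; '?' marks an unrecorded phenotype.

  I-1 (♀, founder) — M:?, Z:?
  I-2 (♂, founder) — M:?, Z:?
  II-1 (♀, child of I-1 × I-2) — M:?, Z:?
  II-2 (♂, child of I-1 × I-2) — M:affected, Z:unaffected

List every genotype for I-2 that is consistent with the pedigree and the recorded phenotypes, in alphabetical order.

M/I-1 ? ·: mm|Mm|MM
M/I-2 ? ·: mm|Mm|MM
M/II-1 ? I-1×I-2: mm|Mm|MM
M/II-2 aff I-1×I-2: Mm|MM
⇒ M over [I-1,I-2,II-1,II-2]: 21 consistent
Z/I-1 ? ·: zz|Zz
Z/I-2 ? ·: zz|Zz
Z/II-1 ? I-1×I-2: zz|Zz|ZZ
Z/II-2 un I-1×I-2: zz
⇒ Z over [I-1,I-2,II-1,II-2]: 8 consistent

I-2 ∈ {MM Zz, MM zz, Mm Zz, Mm zz, mm Zz, mm zz}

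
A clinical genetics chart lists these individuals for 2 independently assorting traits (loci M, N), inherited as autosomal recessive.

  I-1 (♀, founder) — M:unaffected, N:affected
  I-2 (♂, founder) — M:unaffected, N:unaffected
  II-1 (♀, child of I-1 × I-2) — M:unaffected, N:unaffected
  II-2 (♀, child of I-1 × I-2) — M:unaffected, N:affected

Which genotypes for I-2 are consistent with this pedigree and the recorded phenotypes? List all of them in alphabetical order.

I-2 ∈ {MM Nn, Mm Nn}

M/I-1 un ·: MM|Mm
M/I-2 un ·: MM|Mm
M/II-1 un I-1×I-2: MM|Mm
M/II-2 un I-1×I-2: MM|Mm
⇒ M over [I-1,I-2,II-1,II-2]: 13 consistent
N/I-1 aff ·: nn
N/I-2 un ·: Nn
N/II-1 un I-1×I-2: Nn
N/II-2 aff I-1×I-2: nn
⇒ N over [I-1,I-2,II-1,II-2]: 1 consistent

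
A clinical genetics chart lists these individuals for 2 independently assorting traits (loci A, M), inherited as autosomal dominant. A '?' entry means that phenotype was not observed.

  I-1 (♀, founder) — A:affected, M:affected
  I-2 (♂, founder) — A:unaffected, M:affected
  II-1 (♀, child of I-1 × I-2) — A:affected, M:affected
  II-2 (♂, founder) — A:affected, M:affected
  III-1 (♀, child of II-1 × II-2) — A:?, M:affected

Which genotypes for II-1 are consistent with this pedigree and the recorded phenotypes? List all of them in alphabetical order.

II-1 ∈ {Aa MM, Aa Mm}

A/I-1 aff ·: Aa|AA
A/I-2 un ·: aa
A/II-1 aff I-1×I-2: Aa
A/II-2 aff ·: Aa|AA
A/III-1 ? II-1×II-2: aa|Aa|AA
⇒ A over [I-1,I-2,II-1,II-2,III-1]: 10 consistent
M/I-1 aff ·: Mm|MM
M/I-2 aff ·: Mm|MM
M/II-1 aff I-1×I-2: Mm|MM
M/II-2 aff ·: Mm|MM
M/III-1 aff II-1×II-2: Mm|MM
⇒ M over [I-1,I-2,II-1,II-2,III-1]: 24 consistent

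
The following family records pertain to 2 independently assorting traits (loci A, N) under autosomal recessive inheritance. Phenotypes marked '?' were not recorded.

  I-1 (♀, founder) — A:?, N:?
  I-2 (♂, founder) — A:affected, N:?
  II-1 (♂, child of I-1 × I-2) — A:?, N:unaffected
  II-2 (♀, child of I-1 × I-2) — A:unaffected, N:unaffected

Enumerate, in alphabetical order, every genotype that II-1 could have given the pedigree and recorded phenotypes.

A/I-1 ? ·: AA|Aa
A/I-2 aff ·: aa
A/II-1 ? I-1×I-2: Aa|aa
A/II-2 un I-1×I-2: Aa
⇒ A over [I-1,I-2,II-1,II-2]: 3 consistent
N/I-1 ? ·: NN|Nn|nn
N/I-2 ? ·: NN|Nn|nn
N/II-1 un I-1×I-2: NN|Nn
N/II-2 un I-1×I-2: NN|Nn
⇒ N over [I-1,I-2,II-1,II-2]: 17 consistent

II-1 ∈ {Aa NN, Aa Nn, aa NN, aa Nn}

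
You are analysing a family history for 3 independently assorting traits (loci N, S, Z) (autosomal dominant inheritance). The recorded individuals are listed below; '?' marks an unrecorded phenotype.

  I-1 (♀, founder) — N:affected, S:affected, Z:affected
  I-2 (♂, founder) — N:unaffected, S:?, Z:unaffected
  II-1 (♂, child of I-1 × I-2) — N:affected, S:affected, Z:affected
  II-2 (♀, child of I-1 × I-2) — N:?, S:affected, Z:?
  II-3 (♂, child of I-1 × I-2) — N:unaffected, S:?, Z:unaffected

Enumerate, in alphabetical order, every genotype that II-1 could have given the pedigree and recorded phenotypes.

N/I-1 aff ·: Nn
N/I-2 un ·: nn
N/II-1 aff I-1×I-2: Nn
N/II-2 ? I-1×I-2: nn|Nn
N/II-3 un I-1×I-2: nn
⇒ N over [I-1,I-2,II-1,II-2,II-3]: 2 consistent
S/I-1 aff ·: Ss|SS
S/I-2 ? ·: ss|Ss|SS
S/II-1 aff I-1×I-2: Ss|SS
S/II-2 aff I-1×I-2: Ss|SS
S/II-3 ? I-1×I-2: ss|Ss|SS
⇒ S over [I-1,I-2,II-1,II-2,II-3]: 32 consistent
Z/I-1 aff ·: Zz
Z/I-2 un ·: zz
Z/II-1 aff I-1×I-2: Zz
Z/II-2 ? I-1×I-2: zz|Zz
Z/II-3 un I-1×I-2: zz
⇒ Z over [I-1,I-2,II-1,II-2,II-3]: 2 consistent

II-1 ∈ {Nn SS Zz, Nn Ss Zz}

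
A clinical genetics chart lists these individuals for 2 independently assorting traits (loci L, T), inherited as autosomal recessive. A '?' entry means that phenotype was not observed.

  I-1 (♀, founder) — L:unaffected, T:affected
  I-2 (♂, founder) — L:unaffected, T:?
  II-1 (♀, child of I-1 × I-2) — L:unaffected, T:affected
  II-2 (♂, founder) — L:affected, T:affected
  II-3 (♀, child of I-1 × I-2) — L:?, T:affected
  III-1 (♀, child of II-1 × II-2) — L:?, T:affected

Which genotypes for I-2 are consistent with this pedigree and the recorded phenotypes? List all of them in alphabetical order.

I-2 ∈ {LL Tt, LL tt, Ll Tt, Ll tt}

L/I-1 un ·: LL|Ll
L/I-2 un ·: LL|Ll
L/II-1 un I-1×I-2: LL|Ll
L/II-2 aff ·: ll
L/II-3 ? I-1×I-2: LL|Ll|ll
L/III-1 ? II-1×II-2: Ll|ll
⇒ L over [I-1,I-2,II-1,II-2,II-3,III-1]: 22 consistent
T/I-1 aff ·: tt
T/I-2 ? ·: Tt|tt
T/II-1 aff I-1×I-2: tt
T/II-2 aff ·: tt
T/II-3 aff I-1×I-2: tt
T/III-1 aff II-1×II-2: tt
⇒ T over [I-1,I-2,II-1,II-2,II-3,III-1]: 2 consistent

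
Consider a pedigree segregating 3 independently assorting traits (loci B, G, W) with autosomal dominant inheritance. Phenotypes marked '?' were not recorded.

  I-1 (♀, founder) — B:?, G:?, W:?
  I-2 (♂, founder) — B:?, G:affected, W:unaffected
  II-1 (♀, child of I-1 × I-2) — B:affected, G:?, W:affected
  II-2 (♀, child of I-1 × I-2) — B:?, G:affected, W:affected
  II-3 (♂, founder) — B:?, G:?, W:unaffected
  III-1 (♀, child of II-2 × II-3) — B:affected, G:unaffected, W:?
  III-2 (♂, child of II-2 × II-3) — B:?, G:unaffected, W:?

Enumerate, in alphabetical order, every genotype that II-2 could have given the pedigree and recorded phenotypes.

B/I-1 ? ·: bb|Bb|BB
B/I-2 ? ·: bb|Bb|BB
B/II-1 aff I-1×I-2: Bb|BB
B/II-2 ? I-1×I-2: bb|Bb|BB
B/II-3 ? ·: bb|Bb|BB
B/III-1 aff II-2×II-3: Bb|BB
B/III-2 ? II-2×II-3: bb|Bb|BB
⇒ B over [I-1,I-2,II-1,II-2,II-3,III-1,III-2]: 174 consistent
G/I-1 ? ·: gg|Gg|GG
G/I-2 aff ·: Gg|GG
G/II-1 ? I-1×I-2: gg|Gg|GG
G/II-2 aff I-1×I-2: Gg
G/II-3 ? ·: gg|Gg
G/III-1 un II-2×II-3: gg
G/III-2 un II-2×II-3: gg
⇒ G over [I-1,I-2,II-1,II-2,II-3,III-1,III-2]: 20 consistent
W/I-1 ? ·: Ww|WW
W/I-2 un ·: ww
W/II-1 aff I-1×I-2: Ww
W/II-2 aff I-1×I-2: Ww
W/II-3 un ·: ww
W/III-1 ? II-2×II-3: ww|Ww
W/III-2 ? II-2×II-3: ww|Ww
⇒ W over [I-1,I-2,II-1,II-2,II-3,III-1,III-2]: 8 consistent

II-2 ∈ {BB Gg Ww, Bb Gg Ww, bb Gg Ww}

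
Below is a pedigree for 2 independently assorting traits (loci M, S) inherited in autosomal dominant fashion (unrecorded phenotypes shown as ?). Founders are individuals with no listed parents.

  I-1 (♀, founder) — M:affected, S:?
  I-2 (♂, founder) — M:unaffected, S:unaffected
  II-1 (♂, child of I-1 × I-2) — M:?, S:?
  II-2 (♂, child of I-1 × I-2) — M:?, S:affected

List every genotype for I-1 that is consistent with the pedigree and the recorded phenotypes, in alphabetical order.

M/I-1 aff ·: Mm|MM
M/I-2 un ·: mm
M/II-1 ? I-1×I-2: mm|Mm
M/II-2 ? I-1×I-2: mm|Mm
⇒ M over [I-1,I-2,II-1,II-2]: 5 consistent
S/I-1 ? ·: Ss|SS
S/I-2 un ·: ss
S/II-1 ? I-1×I-2: ss|Ss
S/II-2 aff I-1×I-2: Ss
⇒ S over [I-1,I-2,II-1,II-2]: 3 consistent

I-1 ∈ {MM SS, MM Ss, Mm SS, Mm Ss}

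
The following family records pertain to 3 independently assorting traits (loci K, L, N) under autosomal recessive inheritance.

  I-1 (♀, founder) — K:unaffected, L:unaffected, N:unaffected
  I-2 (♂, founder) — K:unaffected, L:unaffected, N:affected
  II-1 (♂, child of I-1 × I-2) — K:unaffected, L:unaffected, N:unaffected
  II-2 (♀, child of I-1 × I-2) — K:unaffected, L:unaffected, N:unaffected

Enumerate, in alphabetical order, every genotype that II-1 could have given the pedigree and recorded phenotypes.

II-1 ∈ {KK LL Nn, KK Ll Nn, Kk LL Nn, Kk Ll Nn}

K/I-1 un ·: KK|Kk
K/I-2 un ·: KK|Kk
K/II-1 un I-1×I-2: KK|Kk
K/II-2 un I-1×I-2: KK|Kk
⇒ K over [I-1,I-2,II-1,II-2]: 13 consistent
L/I-1 un ·: LL|Ll
L/I-2 un ·: LL|Ll
L/II-1 un I-1×I-2: LL|Ll
L/II-2 un I-1×I-2: LL|Ll
⇒ L over [I-1,I-2,II-1,II-2]: 13 consistent
N/I-1 un ·: NN|Nn
N/I-2 aff ·: nn
N/II-1 un I-1×I-2: Nn
N/II-2 un I-1×I-2: Nn
⇒ N over [I-1,I-2,II-1,II-2]: 2 consistent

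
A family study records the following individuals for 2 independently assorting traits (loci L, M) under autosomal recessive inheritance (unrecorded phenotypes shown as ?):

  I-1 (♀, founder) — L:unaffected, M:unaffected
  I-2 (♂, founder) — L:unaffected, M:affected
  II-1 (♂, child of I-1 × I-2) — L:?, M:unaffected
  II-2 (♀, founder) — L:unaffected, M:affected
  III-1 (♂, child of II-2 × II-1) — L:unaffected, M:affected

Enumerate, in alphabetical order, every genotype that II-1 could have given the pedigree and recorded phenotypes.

II-1 ∈ {LL Mm, Ll Mm, ll Mm}

L/I-1 un ·: LL|Ll
L/I-2 un ·: LL|Ll
L/II-1 ? I-1×I-2: LL|Ll|ll
L/II-2 un ·: LL|Ll
L/III-1 un II-2×II-1: LL|Ll
⇒ L over [I-1,I-2,II-1,II-2,III-1]: 26 consistent
M/I-1 un ·: MM|Mm
M/I-2 aff ·: mm
M/II-1 un I-1×I-2: Mm
M/II-2 aff ·: mm
M/III-1 aff II-2×II-1: mm
⇒ M over [I-1,I-2,II-1,II-2,III-1]: 2 consistent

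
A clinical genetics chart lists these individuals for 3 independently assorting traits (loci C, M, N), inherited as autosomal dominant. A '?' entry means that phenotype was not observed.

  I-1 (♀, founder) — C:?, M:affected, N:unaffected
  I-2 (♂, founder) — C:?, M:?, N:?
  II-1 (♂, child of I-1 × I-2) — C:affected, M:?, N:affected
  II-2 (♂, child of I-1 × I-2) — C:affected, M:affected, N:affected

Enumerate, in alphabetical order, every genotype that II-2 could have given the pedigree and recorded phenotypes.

C/I-1 ? ·: cc|Cc|CC
C/I-2 ? ·: cc|Cc|CC
C/II-1 aff I-1×I-2: Cc|CC
C/II-2 aff I-1×I-2: Cc|CC
⇒ C over [I-1,I-2,II-1,II-2]: 17 consistent
M/I-1 aff ·: Mm|MM
M/I-2 ? ·: mm|Mm|MM
M/II-1 ? I-1×I-2: mm|Mm|MM
M/II-2 aff I-1×I-2: Mm|MM
⇒ M over [I-1,I-2,II-1,II-2]: 18 consistent
N/I-1 un ·: nn
N/I-2 ? ·: Nn|NN
N/II-1 aff I-1×I-2: Nn
N/II-2 aff I-1×I-2: Nn
⇒ N over [I-1,I-2,II-1,II-2]: 2 consistent

II-2 ∈ {CC MM Nn, CC Mm Nn, Cc MM Nn, Cc Mm Nn}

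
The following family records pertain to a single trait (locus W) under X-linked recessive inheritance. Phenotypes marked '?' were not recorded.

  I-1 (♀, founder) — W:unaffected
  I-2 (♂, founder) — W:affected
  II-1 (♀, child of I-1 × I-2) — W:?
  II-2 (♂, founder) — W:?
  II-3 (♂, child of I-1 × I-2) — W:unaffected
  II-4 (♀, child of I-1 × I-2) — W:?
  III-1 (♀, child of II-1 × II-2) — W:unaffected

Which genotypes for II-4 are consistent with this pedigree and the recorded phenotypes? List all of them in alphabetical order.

W/I-1 un ·: X^WX^W|X^WX^w
W/I-2 aff ·: X^wY
W/II-1 ? I-1×I-2: X^WX^w|X^wX^w
W/II-2 ? ·: X^WY|X^wY
W/II-3 un I-1×I-2: X^WY
W/II-4 ? I-1×I-2: X^WX^w|X^wX^w
W/III-1 un II-1×II-2: X^WX^W|X^WX^w
⇒ W over [I-1,I-2,II-1,II-2,II-3,II-4,III-1]: 11 consistent

II-4 ∈ {X^WX^w, X^wX^w}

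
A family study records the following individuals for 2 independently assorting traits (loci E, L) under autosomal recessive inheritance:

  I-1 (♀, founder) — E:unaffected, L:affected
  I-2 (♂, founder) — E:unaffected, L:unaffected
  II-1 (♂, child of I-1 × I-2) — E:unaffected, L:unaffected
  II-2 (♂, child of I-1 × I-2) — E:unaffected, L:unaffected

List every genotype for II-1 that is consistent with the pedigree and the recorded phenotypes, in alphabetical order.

E/I-1 un ·: EE|Ee
E/I-2 un ·: EE|Ee
E/II-1 un I-1×I-2: EE|Ee
E/II-2 un I-1×I-2: EE|Ee
⇒ E over [I-1,I-2,II-1,II-2]: 13 consistent
L/I-1 aff ·: ll
L/I-2 un ·: LL|Ll
L/II-1 un I-1×I-2: Ll
L/II-2 un I-1×I-2: Ll
⇒ L over [I-1,I-2,II-1,II-2]: 2 consistent

II-1 ∈ {EE Ll, Ee Ll}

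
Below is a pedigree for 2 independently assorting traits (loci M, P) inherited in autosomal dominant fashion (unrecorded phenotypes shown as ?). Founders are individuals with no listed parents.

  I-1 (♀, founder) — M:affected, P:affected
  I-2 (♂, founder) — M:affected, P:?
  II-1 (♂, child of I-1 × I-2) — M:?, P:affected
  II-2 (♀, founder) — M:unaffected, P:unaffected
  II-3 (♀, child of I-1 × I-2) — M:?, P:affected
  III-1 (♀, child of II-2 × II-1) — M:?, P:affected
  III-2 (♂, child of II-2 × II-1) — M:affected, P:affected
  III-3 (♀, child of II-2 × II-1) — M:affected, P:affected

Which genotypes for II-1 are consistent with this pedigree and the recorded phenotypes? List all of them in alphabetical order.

II-1 ∈ {MM PP, MM Pp, Mm PP, Mm Pp}

M/I-1 aff ·: Mm|MM
M/I-2 aff ·: Mm|MM
M/II-1 ? I-1×I-2: Mm|MM
M/II-2 un ·: mm
M/II-3 ? I-1×I-2: mm|Mm|MM
M/III-1 ? II-2×II-1: mm|Mm
M/III-2 aff II-2×II-1: Mm
M/III-3 aff II-2×II-1: Mm
⇒ M over [I-1,I-2,II-1,II-2,II-3,III-1,III-2,III-3]: 22 consistent
P/I-1 aff ·: Pp|PP
P/I-2 ? ·: pp|Pp|PP
P/II-1 aff I-1×I-2: Pp|PP
P/II-2 un ·: pp
P/II-3 aff I-1×I-2: Pp|PP
P/III-1 aff II-2×II-1: Pp
P/III-2 aff II-2×II-1: Pp
P/III-3 aff II-2×II-1: Pp
⇒ P over [I-1,I-2,II-1,II-2,II-3,III-1,III-2,III-3]: 15 consistent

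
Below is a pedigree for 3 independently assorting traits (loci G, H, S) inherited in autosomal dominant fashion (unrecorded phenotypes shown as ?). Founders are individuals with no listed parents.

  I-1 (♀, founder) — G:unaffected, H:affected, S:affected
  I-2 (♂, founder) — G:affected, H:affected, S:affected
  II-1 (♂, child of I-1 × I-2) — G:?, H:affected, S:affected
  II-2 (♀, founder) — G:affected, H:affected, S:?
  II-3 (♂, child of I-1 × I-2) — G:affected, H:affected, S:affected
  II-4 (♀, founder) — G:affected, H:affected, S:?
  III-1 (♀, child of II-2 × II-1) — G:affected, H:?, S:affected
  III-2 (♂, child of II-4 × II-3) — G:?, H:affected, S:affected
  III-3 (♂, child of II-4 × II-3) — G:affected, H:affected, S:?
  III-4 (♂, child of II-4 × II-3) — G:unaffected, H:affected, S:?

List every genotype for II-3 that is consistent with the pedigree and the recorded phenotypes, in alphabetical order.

II-3 ∈ {Gg HH SS, Gg HH Ss, Gg Hh SS, Gg Hh Ss}

G/I-1 un ·: gg
G/I-2 aff ·: Gg|GG
G/II-1 ? I-1×I-2: gg|Gg
G/II-2 aff ·: Gg|GG
G/II-3 aff I-1×I-2: Gg
G/II-4 aff ·: Gg
G/III-1 aff II-2×II-1: Gg|GG
G/III-2 ? II-4×II-3: gg|Gg|GG
G/III-3 aff II-4×II-3: Gg|GG
G/III-4 un II-4×II-3: gg
⇒ G over [I-1,I-2,II-1,II-2,II-3,II-4,III-1,III-2,III-3,III-4]: 60 consistent
H/I-1 aff ·: Hh|HH
H/I-2 aff ·: Hh|HH
H/II-1 aff I-1×I-2: Hh|HH
H/II-2 aff ·: Hh|HH
H/II-3 aff I-1×I-2: Hh|HH
H/II-4 aff ·: Hh|HH
H/III-1 ? II-2×II-1: hh|Hh|HH
H/III-2 aff II-4×II-3: Hh|HH
H/III-3 aff II-4×II-3: Hh|HH
H/III-4 aff II-4×II-3: Hh|HH
⇒ H over [I-1,I-2,II-1,II-2,II-3,II-4,III-1,III-2,III-3,III-4]: 627 consistent
S/I-1 aff ·: Ss|SS
S/I-2 aff ·: Ss|SS
S/II-1 aff I-1×I-2: Ss|SS
S/II-2 ? ·: ss|Ss|SS
S/II-3 aff I-1×I-2: Ss|SS
S/II-4 ? ·: ss|Ss|SS
S/III-1 aff II-2×II-1: Ss|SS
S/III-2 aff II-4×II-3: Ss|SS
S/III-3 ? II-4×II-3: ss|Ss|SS
S/III-4 ? II-4×II-3: ss|Ss|SS
⇒ S over [I-1,I-2,II-1,II-2,II-3,II-4,III-1,III-2,III-3,III-4]: 1120 consistent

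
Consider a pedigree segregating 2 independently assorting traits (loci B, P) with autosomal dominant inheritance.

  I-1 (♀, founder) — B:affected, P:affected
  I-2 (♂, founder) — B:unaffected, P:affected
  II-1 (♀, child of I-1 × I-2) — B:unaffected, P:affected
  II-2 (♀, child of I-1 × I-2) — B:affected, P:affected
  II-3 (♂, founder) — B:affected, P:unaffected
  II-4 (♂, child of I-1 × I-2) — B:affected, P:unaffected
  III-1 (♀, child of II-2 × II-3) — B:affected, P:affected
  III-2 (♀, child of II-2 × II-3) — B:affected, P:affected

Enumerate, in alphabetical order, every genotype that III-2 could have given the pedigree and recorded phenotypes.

III-2 ∈ {BB Pp, Bb Pp}

B/I-1 aff ·: Bb
B/I-2 un ·: bb
B/II-1 un I-1×I-2: bb
B/II-2 aff I-1×I-2: Bb
B/II-3 aff ·: Bb|BB
B/II-4 aff I-1×I-2: Bb
B/III-1 aff II-2×II-3: Bb|BB
B/III-2 aff II-2×II-3: Bb|BB
⇒ B over [I-1,I-2,II-1,II-2,II-3,II-4,III-1,III-2]: 8 consistent
P/I-1 aff ·: Pp
P/I-2 aff ·: Pp
P/II-1 aff I-1×I-2: Pp|PP
P/II-2 aff I-1×I-2: Pp|PP
P/II-3 un ·: pp
P/II-4 un I-1×I-2: pp
P/III-1 aff II-2×II-3: Pp
P/III-2 aff II-2×II-3: Pp
⇒ P over [I-1,I-2,II-1,II-2,II-3,II-4,III-1,III-2]: 4 consistent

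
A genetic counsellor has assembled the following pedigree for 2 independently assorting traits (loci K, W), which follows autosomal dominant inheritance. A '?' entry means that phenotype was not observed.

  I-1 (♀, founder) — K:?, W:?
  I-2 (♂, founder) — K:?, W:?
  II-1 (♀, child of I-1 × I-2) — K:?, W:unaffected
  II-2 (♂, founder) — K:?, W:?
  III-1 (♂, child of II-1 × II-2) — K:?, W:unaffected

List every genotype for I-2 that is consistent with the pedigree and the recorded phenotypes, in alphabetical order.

I-2 ∈ {KK Ww, KK ww, Kk Ww, Kk ww, kk Ww, kk ww}

K/I-1 ? ·: kk|Kk|KK
K/I-2 ? ·: kk|Kk|KK
K/II-1 ? I-1×I-2: kk|Kk|KK
K/II-2 ? ·: kk|Kk|KK
K/III-1 ? II-1×II-2: kk|Kk|KK
⇒ K over [I-1,I-2,II-1,II-2,III-1]: 81 consistent
W/I-1 ? ·: ww|Ww
W/I-2 ? ·: ww|Ww
W/II-1 un I-1×I-2: ww
W/II-2 ? ·: ww|Ww
W/III-1 un II-1×II-2: ww
⇒ W over [I-1,I-2,II-1,II-2,III-1]: 8 consistent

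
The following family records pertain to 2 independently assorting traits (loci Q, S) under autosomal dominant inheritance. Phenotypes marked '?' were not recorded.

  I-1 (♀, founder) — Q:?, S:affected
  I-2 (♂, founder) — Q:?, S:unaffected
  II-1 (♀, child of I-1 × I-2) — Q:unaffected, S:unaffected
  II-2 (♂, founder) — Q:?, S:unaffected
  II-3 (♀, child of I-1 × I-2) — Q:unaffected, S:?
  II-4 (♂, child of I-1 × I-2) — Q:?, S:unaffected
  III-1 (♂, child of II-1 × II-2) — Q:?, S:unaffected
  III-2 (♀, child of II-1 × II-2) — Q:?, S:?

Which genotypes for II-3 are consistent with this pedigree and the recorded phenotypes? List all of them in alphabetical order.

II-3 ∈ {qq Ss, qq ss}

Q/I-1 ? ·: qq|Qq
Q/I-2 ? ·: qq|Qq
Q/II-1 un I-1×I-2: qq
Q/II-2 ? ·: qq|Qq|QQ
Q/II-3 un I-1×I-2: qq
Q/II-4 ? I-1×I-2: qq|Qq|QQ
Q/III-1 ? II-1×II-2: qq|Qq
Q/III-2 ? II-1×II-2: qq|Qq
⇒ Q over [I-1,I-2,II-1,II-2,II-3,II-4,III-1,III-2]: 48 consistent
S/I-1 aff ·: Ss
S/I-2 un ·: ss
S/II-1 un I-1×I-2: ss
S/II-2 un ·: ss
S/II-3 ? I-1×I-2: ss|Ss
S/II-4 un I-1×I-2: ss
S/III-1 un II-1×II-2: ss
S/III-2 ? II-1×II-2: ss
⇒ S over [I-1,I-2,II-1,II-2,II-3,II-4,III-1,III-2]: 2 consistent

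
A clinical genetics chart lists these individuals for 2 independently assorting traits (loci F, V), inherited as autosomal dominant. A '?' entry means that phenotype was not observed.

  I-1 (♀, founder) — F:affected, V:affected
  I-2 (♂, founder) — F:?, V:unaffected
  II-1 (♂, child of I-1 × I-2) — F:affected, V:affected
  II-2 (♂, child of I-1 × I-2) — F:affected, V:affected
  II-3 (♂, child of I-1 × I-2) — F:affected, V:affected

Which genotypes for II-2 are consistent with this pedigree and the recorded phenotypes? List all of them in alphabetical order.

II-2 ∈ {FF Vv, Ff Vv}

F/I-1 aff ·: Ff|FF
F/I-2 ? ·: ff|Ff|FF
F/II-1 aff I-1×I-2: Ff|FF
F/II-2 aff I-1×I-2: Ff|FF
F/II-3 aff I-1×I-2: Ff|FF
⇒ F over [I-1,I-2,II-1,II-2,II-3]: 27 consistent
V/I-1 aff ·: Vv|VV
V/I-2 un ·: vv
V/II-1 aff I-1×I-2: Vv
V/II-2 aff I-1×I-2: Vv
V/II-3 aff I-1×I-2: Vv
⇒ V over [I-1,I-2,II-1,II-2,II-3]: 2 consistent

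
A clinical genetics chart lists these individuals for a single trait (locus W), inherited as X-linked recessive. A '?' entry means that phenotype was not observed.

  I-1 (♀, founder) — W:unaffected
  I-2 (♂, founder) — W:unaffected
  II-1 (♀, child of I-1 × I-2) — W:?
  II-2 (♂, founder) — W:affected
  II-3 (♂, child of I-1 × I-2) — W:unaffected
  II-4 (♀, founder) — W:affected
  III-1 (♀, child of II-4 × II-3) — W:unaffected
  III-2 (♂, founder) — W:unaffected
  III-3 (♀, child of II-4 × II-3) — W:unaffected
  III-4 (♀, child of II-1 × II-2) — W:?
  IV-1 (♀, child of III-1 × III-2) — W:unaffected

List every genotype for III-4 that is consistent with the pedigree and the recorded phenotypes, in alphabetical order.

III-4 ∈ {X^WX^w, X^wX^w}

W/I-1 un ·: X^WX^W|X^WX^w
W/I-2 un ·: X^WY
W/II-1 ? I-1×I-2: X^WX^W|X^WX^w
W/II-2 aff ·: X^wY
W/II-3 un I-1×I-2: X^WY
W/II-4 aff ·: X^wX^w
W/III-1 un II-4×II-3: X^WX^w
W/III-2 un ·: X^WY
W/III-3 un II-4×II-3: X^WX^w
W/III-4 ? II-1×II-2: X^WX^w|X^wX^w
W/IV-1 un III-1×III-2: X^WX^W|X^WX^w
⇒ W over [I-1,I-2,II-1,II-2,II-3,II-4,III-1,III-2,III-3,III-4,IV-1]: 8 consistent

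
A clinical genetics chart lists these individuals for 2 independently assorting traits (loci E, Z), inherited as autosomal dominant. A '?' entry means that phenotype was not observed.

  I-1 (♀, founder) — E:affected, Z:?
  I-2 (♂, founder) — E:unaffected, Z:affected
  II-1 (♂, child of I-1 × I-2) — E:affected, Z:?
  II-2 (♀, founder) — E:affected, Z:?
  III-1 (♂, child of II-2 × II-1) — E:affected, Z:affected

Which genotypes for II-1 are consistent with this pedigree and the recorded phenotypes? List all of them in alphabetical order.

II-1 ∈ {Ee ZZ, Ee Zz, Ee zz}

E/I-1 aff ·: Ee|EE
E/I-2 un ·: ee
E/II-1 aff I-1×I-2: Ee
E/II-2 aff ·: Ee|EE
E/III-1 aff II-2×II-1: Ee|EE
⇒ E over [I-1,I-2,II-1,II-2,III-1]: 8 consistent
Z/I-1 ? ·: zz|Zz|ZZ
Z/I-2 aff ·: Zz|ZZ
Z/II-1 ? I-1×I-2: zz|Zz|ZZ
Z/II-2 ? ·: zz|Zz|ZZ
Z/III-1 aff II-2×II-1: Zz|ZZ
⇒ Z over [I-1,I-2,II-1,II-2,III-1]: 45 consistent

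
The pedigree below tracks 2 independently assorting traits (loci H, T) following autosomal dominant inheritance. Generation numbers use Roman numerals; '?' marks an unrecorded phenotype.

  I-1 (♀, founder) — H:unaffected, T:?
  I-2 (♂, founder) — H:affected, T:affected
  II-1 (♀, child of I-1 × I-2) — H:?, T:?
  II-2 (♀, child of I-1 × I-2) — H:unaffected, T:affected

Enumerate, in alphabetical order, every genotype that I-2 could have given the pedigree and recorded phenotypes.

I-2 ∈ {Hh TT, Hh Tt}

H/I-1 un ·: hh
H/I-2 aff ·: Hh
H/II-1 ? I-1×I-2: hh|Hh
H/II-2 un I-1×I-2: hh
⇒ H over [I-1,I-2,II-1,II-2]: 2 consistent
T/I-1 ? ·: tt|Tt|TT
T/I-2 aff ·: Tt|TT
T/II-1 ? I-1×I-2: tt|Tt|TT
T/II-2 aff I-1×I-2: Tt|TT
⇒ T over [I-1,I-2,II-1,II-2]: 18 consistent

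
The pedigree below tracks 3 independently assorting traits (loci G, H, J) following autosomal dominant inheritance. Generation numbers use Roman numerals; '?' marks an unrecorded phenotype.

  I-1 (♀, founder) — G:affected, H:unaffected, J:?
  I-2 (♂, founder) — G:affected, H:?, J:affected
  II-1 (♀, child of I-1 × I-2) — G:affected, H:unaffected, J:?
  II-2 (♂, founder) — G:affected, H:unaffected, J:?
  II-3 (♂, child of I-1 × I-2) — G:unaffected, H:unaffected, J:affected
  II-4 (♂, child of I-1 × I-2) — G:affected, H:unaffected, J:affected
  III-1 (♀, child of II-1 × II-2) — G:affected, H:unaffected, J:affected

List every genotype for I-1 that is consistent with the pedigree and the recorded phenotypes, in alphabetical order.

I-1 ∈ {Gg hh JJ, Gg hh Jj, Gg hh jj}

G/I-1 aff ·: Gg
G/I-2 aff ·: Gg
G/II-1 aff I-1×I-2: Gg|GG
G/II-2 aff ·: Gg|GG
G/II-3 un I-1×I-2: gg
G/II-4 aff I-1×I-2: Gg|GG
G/III-1 aff II-1×II-2: Gg|GG
⇒ G over [I-1,I-2,II-1,II-2,II-3,II-4,III-1]: 14 consistent
H/I-1 un ·: hh
H/I-2 ? ·: hh|Hh
H/II-1 un I-1×I-2: hh
H/II-2 un ·: hh
H/II-3 un I-1×I-2: hh
H/II-4 un I-1×I-2: hh
H/III-1 un II-1×II-2: hh
⇒ H over [I-1,I-2,II-1,II-2,II-3,II-4,III-1]: 2 consistent
J/I-1 ? ·: jj|Jj|JJ
J/I-2 aff ·: Jj|JJ
J/II-1 ? I-1×I-2: jj|Jj|JJ
J/II-2 ? ·: jj|Jj|JJ
J/II-3 aff I-1×I-2: Jj|JJ
J/II-4 aff I-1×I-2: Jj|JJ
J/III-1 aff II-1×II-2: Jj|JJ
⇒ J over [I-1,I-2,II-1,II-2,II-3,II-4,III-1]: 132 consistent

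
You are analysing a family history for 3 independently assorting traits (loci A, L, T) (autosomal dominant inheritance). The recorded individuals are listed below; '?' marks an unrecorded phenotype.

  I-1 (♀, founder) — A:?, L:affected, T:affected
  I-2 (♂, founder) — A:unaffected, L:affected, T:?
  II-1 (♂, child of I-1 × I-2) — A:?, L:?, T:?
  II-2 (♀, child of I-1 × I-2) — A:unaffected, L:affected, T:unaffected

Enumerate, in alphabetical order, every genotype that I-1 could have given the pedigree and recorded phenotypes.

A/I-1 ? ·: aa|Aa
A/I-2 un ·: aa
A/II-1 ? I-1×I-2: aa|Aa
A/II-2 un I-1×I-2: aa
⇒ A over [I-1,I-2,II-1,II-2]: 3 consistent
L/I-1 aff ·: Ll|LL
L/I-2 aff ·: Ll|LL
L/II-1 ? I-1×I-2: ll|Ll|LL
L/II-2 aff I-1×I-2: Ll|LL
⇒ L over [I-1,I-2,II-1,II-2]: 15 consistent
T/I-1 aff ·: Tt
T/I-2 ? ·: tt|Tt
T/II-1 ? I-1×I-2: tt|Tt|TT
T/II-2 un I-1×I-2: tt
⇒ T over [I-1,I-2,II-1,II-2]: 5 consistent

I-1 ∈ {Aa LL Tt, Aa Ll Tt, aa LL Tt, aa Ll Tt}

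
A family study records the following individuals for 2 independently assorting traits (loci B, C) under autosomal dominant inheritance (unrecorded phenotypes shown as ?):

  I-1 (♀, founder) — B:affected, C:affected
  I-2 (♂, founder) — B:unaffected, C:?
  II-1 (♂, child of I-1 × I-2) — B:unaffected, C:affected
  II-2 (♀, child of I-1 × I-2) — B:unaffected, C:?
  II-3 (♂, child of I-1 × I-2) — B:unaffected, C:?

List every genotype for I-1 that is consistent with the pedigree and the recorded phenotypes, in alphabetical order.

B/I-1 aff ·: Bb
B/I-2 un ·: bb
B/II-1 un I-1×I-2: bb
B/II-2 un I-1×I-2: bb
B/II-3 un I-1×I-2: bb
⇒ B over [I-1,I-2,II-1,II-2,II-3]: 1 consistent
C/I-1 aff ·: Cc|CC
C/I-2 ? ·: cc|Cc|CC
C/II-1 aff I-1×I-2: Cc|CC
C/II-2 ? I-1×I-2: cc|Cc|CC
C/II-3 ? I-1×I-2: cc|Cc|CC
⇒ C over [I-1,I-2,II-1,II-2,II-3]: 40 consistent

I-1 ∈ {Bb CC, Bb Cc}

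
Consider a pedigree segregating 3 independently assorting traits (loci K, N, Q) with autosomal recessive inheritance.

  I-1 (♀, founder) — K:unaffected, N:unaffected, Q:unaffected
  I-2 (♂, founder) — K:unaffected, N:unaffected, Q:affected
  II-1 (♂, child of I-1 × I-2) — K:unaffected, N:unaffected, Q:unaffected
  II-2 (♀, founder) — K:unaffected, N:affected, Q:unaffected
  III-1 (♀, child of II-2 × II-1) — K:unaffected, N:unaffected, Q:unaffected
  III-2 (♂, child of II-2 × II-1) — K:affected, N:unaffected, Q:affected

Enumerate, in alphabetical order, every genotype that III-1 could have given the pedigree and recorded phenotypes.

K/I-1 un ·: KK|Kk
K/I-2 un ·: KK|Kk
K/II-1 un I-1×I-2: Kk
K/II-2 un ·: Kk
K/III-1 un II-2×II-1: KK|Kk
K/III-2 aff II-2×II-1: kk
⇒ K over [I-1,I-2,II-1,II-2,III-1,III-2]: 6 consistent
N/I-1 un ·: NN|Nn
N/I-2 un ·: NN|Nn
N/II-1 un I-1×I-2: NN|Nn
N/II-2 aff ·: nn
N/III-1 un II-2×II-1: Nn
N/III-2 un II-2×II-1: Nn
⇒ N over [I-1,I-2,II-1,II-2,III-1,III-2]: 7 consistent
Q/I-1 un ·: QQ|Qq
Q/I-2 aff ·: qq
Q/II-1 un I-1×I-2: Qq
Q/II-2 un ·: Qq
Q/III-1 un II-2×II-1: QQ|Qq
Q/III-2 aff II-2×II-1: qq
⇒ Q over [I-1,I-2,II-1,II-2,III-1,III-2]: 4 consistent

III-1 ∈ {KK Nn QQ, KK Nn Qq, Kk Nn QQ, Kk Nn Qq}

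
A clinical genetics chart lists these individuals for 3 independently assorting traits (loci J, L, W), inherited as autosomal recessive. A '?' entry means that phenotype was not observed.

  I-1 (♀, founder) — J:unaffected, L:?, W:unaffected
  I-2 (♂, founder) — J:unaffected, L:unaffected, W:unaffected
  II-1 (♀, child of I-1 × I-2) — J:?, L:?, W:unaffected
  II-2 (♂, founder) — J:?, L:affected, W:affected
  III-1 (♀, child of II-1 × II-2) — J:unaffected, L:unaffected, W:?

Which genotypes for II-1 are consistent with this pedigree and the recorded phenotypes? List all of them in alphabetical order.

J/I-1 un ·: JJ|Jj
J/I-2 un ·: JJ|Jj
J/II-1 ? I-1×I-2: JJ|Jj|jj
J/II-2 ? ·: JJ|Jj|jj
J/III-1 un II-1×II-2: JJ|Jj
⇒ J over [I-1,I-2,II-1,II-2,III-1]: 33 consistent
L/I-1 ? ·: LL|Ll|ll
L/I-2 un ·: LL|Ll
L/II-1 ? I-1×I-2: LL|Ll
L/II-2 aff ·: ll
L/III-1 un II-1×II-2: Ll
⇒ L over [I-1,I-2,II-1,II-2,III-1]: 9 consistent
W/I-1 un ·: WW|Ww
W/I-2 un ·: WW|Ww
W/II-1 un I-1×I-2: WW|Ww
W/II-2 aff ·: ww
W/III-1 ? II-1×II-2: Ww|ww
⇒ W over [I-1,I-2,II-1,II-2,III-1]: 10 consistent

II-1 ∈ {JJ LL WW, JJ LL Ww, JJ Ll WW, JJ Ll Ww, Jj LL WW, Jj LL Ww, Jj Ll WW, Jj Ll Ww, jj LL WW, jj LL Ww, jj Ll WW, jj Ll Ww}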